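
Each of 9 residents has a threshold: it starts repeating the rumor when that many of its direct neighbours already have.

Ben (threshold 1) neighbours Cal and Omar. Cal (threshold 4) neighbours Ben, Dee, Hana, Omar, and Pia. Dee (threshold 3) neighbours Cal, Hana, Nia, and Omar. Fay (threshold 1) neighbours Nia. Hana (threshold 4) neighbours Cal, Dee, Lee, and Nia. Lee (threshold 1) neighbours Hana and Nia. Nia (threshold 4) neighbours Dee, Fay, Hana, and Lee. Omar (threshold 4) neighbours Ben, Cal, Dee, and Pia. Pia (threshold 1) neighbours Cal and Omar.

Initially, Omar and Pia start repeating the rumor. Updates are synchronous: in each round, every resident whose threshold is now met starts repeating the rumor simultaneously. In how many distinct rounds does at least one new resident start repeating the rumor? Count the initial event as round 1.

Round 1 — Omar, Pia start repeating the rumor (initial).
Round 2 — checking thresholds:
  Ben: 1 of 2 neighbours ≥ 1, starts repeating the rumor.
  Cal: 2 of 5 neighbours < 4, below threshold.
  Dee: 1 of 4 neighbours < 3, below threshold.
Round 3 — no new spreads; cascade stops.

2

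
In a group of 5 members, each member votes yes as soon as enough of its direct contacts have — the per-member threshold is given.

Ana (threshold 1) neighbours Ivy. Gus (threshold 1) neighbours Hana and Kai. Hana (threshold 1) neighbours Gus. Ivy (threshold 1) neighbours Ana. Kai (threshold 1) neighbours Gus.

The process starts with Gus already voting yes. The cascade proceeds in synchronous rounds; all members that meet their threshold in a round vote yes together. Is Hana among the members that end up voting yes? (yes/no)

Round 1 — Gus votes yes (initial).
Round 2 — checking thresholds:
  Hana: 1 of 1 neighbours ≥ 1, votes yes.
  Kai: 1 of 1 neighbours ≥ 1, votes yes.
Round 3 — no new yes votes; cascade stops.

yes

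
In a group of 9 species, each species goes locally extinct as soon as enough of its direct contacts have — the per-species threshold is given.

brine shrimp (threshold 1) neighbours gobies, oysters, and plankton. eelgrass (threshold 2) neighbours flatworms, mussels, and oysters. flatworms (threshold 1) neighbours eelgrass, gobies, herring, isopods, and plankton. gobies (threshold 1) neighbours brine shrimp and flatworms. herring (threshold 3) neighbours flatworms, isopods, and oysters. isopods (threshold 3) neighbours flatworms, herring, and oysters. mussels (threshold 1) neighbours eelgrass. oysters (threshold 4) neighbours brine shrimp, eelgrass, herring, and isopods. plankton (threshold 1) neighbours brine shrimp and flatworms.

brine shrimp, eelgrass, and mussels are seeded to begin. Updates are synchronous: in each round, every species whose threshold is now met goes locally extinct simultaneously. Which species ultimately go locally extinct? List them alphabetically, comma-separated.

Round 1 — brine shrimp, eelgrass, mussels go locally extinct (initial).
Round 2 — checking thresholds:
  flatworms: 1 of 5 neighbours ≥ 1, goes locally extinct.
  gobies: 1 of 2 neighbours ≥ 1, goes locally extinct.
  oysters: 2 of 4 neighbours < 4, holds.
  plankton: 1 of 2 neighbours ≥ 1, goes locally extinct.
Round 3 — no new extinctions; cascade stops.

brine shrimp, eelgrass, flatworms, gobies, mussels, plankton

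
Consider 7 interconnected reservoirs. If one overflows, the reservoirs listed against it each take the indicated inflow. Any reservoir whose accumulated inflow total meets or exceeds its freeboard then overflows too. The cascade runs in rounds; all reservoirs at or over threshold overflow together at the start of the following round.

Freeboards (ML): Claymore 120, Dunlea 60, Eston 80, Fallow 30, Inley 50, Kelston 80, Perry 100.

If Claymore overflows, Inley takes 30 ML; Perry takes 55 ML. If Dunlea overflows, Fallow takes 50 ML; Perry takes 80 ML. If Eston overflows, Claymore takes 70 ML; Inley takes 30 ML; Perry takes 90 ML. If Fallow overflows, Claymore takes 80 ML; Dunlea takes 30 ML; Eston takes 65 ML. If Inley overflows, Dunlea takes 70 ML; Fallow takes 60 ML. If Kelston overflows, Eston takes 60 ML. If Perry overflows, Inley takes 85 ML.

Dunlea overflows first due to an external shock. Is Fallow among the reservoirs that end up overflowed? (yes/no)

yes

Round 1 — Dunlea overflows (initial).
  Fallow: +50 → 50 ≥ 30
  Perry: +80 → 80 < 100
Round 2 — Fallow overflows.
  Claymore: +80 → 80 < 120
  Eston: +65 → 65 < 80
No further overflows.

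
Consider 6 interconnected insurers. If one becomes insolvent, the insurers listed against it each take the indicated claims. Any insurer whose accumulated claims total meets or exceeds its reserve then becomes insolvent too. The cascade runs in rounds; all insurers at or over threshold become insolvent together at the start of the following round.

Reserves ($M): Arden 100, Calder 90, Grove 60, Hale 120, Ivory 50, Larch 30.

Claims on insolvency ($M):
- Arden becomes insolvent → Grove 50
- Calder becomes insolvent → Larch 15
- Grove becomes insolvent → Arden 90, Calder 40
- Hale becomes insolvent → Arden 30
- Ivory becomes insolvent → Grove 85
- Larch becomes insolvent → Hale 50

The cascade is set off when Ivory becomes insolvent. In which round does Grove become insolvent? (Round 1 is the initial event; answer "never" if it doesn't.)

2

Round 1 — Ivory becomes insolvent (initial).
  Grove: +85 → 85 ≥ 60
Round 2 — Grove becomes insolvent.
  Arden: +90 → 90 < 100
  Calder: +40 → 40 < 90
No further insolvencies.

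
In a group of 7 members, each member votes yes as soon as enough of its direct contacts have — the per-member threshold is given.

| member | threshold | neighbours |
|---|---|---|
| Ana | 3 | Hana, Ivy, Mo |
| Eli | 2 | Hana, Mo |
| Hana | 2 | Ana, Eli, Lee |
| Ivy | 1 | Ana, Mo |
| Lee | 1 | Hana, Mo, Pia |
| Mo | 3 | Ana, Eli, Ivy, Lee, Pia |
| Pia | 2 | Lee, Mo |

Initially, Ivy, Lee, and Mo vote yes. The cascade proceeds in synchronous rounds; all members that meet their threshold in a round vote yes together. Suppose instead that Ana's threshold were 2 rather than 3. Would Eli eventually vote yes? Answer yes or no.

With Ana's threshold at 2:
Round 1 — Ivy, Lee, Mo vote yes (initial).
Round 2 — checking thresholds:
  Ana: 2 of 3 neighbours ≥ 2, votes yes.
  Eli: 1 of 2 neighbours < 2, below threshold.
  Hana: 1 of 3 neighbours < 2, below threshold.
  Pia: 2 of 2 neighbours ≥ 2, votes yes.
Round 3 — checking thresholds:
  Eli: 1 of 2 neighbours < 2, below threshold.
  Hana: 2 of 3 neighbours ≥ 2, votes yes.
Round 4 — checking thresholds:
  Eli: 2 of 2 neighbours ≥ 2, votes yes.
Round 5 — no new yes votes; cascade stops.

yes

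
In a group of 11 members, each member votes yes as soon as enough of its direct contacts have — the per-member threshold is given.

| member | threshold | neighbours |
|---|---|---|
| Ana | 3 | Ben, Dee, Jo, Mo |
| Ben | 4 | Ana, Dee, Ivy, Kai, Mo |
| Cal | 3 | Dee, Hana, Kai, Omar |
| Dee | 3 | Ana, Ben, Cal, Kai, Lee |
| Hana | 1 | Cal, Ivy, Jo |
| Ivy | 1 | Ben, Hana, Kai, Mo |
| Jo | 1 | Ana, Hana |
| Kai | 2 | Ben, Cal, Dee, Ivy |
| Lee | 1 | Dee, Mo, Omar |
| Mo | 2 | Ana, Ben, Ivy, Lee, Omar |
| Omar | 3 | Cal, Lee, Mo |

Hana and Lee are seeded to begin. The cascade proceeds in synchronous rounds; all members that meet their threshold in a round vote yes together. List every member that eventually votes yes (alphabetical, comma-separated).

Round 1 — Hana, Lee vote yes (initial).
Round 2 — checking thresholds:
  Cal: 1 of 4 neighbours < 3, below threshold.
  Dee: 1 of 5 neighbours < 3, below threshold.
  Ivy: 1 of 4 neighbours ≥ 1, votes yes.
  Jo: 1 of 2 neighbours ≥ 1, votes yes.
  Mo: 1 of 5 neighbours < 2, below threshold.
  Omar: 1 of 3 neighbours < 3, below threshold.
Round 3 — checking thresholds:
  Ana: 1 of 4 neighbours < 3, below threshold.
  Ben: 1 of 5 neighbours < 4, below threshold.
  Cal: 1 of 4 neighbours < 3, below threshold.
  Dee: 1 of 5 neighbours < 3, below threshold.
  Kai: 1 of 4 neighbours < 2, below threshold.
  Mo: 2 of 5 neighbours ≥ 2, votes yes.
  Omar: 1 of 3 neighbours < 3, below threshold.
Round 4 — no new yes votes; cascade stops.

Hana, Ivy, Jo, Lee, Mo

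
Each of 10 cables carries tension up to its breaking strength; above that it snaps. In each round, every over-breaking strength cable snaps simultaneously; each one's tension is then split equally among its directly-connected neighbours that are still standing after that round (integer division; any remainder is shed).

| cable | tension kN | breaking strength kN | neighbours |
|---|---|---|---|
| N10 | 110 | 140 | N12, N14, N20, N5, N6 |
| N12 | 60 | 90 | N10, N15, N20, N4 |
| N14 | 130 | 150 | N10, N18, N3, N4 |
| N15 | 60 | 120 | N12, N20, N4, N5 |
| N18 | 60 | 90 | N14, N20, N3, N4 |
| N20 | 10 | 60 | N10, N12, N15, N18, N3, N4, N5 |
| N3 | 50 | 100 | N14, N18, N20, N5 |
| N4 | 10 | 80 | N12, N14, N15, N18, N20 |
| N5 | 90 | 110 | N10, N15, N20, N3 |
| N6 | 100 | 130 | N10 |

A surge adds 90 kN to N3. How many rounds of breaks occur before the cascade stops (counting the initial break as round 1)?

Round 1 — N3 at 140 > 100. N3 snaps.
  N3 sheds 140 kN to N14, N18, N20, N5: 35 each.
    N14: 130+35 = 165 > 150
    N18: 60+35 = 95 > 90
    N20: 10+35 = 45 ≤ 60
    N5: 90+35 = 125 > 110
Round 2 — N14, N18, N5 snap.
  N14 sheds 165 kN to N10, N4: 82 each (1 lost).
    N10: 110+82 = 192 > 140
    N4: 10+82 = 92 > 80
  N18 sheds 95 kN to N20, N4: 47 each (1 lost).
    N20: 45+47 = 92 > 60
    N4: 92+47 = 139 > 80
  N5 sheds 125 kN to N10, N15, N20: 41 each (2 lost).
    N10: 192+41 = 233 > 140
    N15: 60+41 = 101 ≤ 120
    N20: 92+41 = 133 > 60
Round 3 — N10, N20, N4 snap.
  N10 sheds 233 kN to N12, N6: 116 each (1 lost).
    N12: 60+116 = 176 > 90
    N6: 100+116 = 216 > 130
  N20 sheds 133 kN to N12, N15: 66 each (1 lost).
    N12: 176+66 = 242 > 90
    N15: 101+66 = 167 > 120
  N4 sheds 139 kN to N12, N15: 69 each (1 lost).
    N12: 242+69 = 311 > 90
    N15: 167+69 = 236 > 120
Round 4 — N12, N15, N6 snap.
  N12 sheds 311 kN: no online neighbours, lost.
  N15 sheds 236 kN: no online neighbours, lost.
  N6 sheds 216 kN: no online neighbours, lost.
No further breaks.

4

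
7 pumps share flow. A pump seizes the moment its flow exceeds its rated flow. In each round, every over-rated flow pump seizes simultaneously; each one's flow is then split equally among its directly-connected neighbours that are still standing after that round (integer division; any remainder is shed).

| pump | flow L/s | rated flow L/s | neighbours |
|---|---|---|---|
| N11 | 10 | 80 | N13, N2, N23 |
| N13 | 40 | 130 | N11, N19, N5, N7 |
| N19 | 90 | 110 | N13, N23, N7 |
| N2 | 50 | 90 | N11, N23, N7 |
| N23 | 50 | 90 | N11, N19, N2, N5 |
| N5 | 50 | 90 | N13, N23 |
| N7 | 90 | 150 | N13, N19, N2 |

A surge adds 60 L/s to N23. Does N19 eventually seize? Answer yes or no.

Round 1 — N23 at 110 > 90. N23 seizes.
  N23 sheds 110 L/s to N11, N19, N2, N5: 27 each (2 lost).
    N11: 10+27 = 37 ≤ 80
    N19: 90+27 = 117 > 110
    N2: 50+27 = 77 ≤ 90
    N5: 50+27 = 77 ≤ 90
Round 2 — N19 seizes.
  N19 sheds 117 L/s to N13, N7: 58 each (1 lost).
    N13: 40+58 = 98 ≤ 130
    N7: 90+58 = 148 ≤ 150
No further seizures.

yes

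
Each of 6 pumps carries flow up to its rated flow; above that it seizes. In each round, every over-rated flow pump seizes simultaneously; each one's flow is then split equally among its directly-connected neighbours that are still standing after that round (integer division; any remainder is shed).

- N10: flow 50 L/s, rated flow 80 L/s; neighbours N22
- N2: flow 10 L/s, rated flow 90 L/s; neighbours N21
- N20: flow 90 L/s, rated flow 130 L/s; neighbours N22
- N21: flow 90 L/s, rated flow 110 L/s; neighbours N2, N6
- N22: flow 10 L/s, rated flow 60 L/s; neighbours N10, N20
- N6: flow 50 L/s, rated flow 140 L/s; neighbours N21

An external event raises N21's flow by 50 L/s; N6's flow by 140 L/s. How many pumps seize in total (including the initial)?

3

Round 1 — N21 at 140 > 110; N6 at 190 > 140. N21, N6 seize.
  N21 sheds 140 L/s to N2: 140 each.
    N2: 10+140 = 150 > 90
  N6 sheds 190 L/s: no online neighbours, lost.
Round 2 — N2 seizes.
  N2 sheds 150 L/s: no online neighbours, lost.
No further seizures.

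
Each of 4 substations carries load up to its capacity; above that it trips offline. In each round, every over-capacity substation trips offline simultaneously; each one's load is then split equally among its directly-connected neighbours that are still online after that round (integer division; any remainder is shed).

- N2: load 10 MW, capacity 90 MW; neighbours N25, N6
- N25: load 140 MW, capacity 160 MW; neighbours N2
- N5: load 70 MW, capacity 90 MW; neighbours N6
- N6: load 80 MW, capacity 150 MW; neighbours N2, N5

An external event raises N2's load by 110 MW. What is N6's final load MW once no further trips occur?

Round 1 — N2 at 120 > 90. N2 trips offline.
  N2 sheds 120 MW to N25, N6: 60 each.
    N25: 140+60 = 200 > 160
    N6: 80+60 = 140 ≤ 150
Round 2 — N25 trips offline.
  N25 sheds 200 MW: no online neighbours, lost.
No further trips.

140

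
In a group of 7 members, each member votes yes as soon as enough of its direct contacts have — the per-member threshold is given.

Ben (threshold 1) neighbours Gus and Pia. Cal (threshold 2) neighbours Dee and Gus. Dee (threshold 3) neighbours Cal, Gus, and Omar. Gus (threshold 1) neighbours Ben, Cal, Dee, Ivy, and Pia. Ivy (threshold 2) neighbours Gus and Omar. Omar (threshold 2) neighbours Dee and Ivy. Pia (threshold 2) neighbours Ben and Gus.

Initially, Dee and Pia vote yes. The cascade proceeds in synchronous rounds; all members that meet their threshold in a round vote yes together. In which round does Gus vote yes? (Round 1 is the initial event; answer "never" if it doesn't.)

Round 1 — Dee, Pia vote yes (initial).
Round 2 — checking thresholds:
  Ben: 1 of 2 neighbours ≥ 1, votes yes.
  Cal: 1 of 2 neighbours < 2, not yet.
  Gus: 2 of 5 neighbours ≥ 1, votes yes.
  Omar: 1 of 2 neighbours < 2, not yet.
Round 3 — checking thresholds:
  Cal: 2 of 2 neighbours ≥ 2, votes yes.
  Ivy: 1 of 2 neighbours < 2, not yet.
  Omar: 1 of 2 neighbours < 2, not yet.
Round 4 — no new yes votes; cascade stops.

2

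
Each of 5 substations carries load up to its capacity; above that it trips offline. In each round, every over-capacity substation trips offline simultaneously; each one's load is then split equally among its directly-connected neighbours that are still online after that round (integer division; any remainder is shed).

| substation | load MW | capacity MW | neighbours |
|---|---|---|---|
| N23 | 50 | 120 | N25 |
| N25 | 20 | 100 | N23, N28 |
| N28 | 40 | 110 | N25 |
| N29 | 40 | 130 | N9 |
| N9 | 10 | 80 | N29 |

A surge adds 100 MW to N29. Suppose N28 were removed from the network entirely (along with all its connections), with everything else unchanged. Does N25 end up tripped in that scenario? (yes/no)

no

With N28 removed:
Round 1 — N29 at 140 > 130. N29 trips offline.
  N29 sheds 140 MW to N9: 140 each.
    N9: 10+140 = 150 > 80
Round 2 — N9 trips offline.
  N9 sheds 150 MW: no online neighbours, lost.
No further trips.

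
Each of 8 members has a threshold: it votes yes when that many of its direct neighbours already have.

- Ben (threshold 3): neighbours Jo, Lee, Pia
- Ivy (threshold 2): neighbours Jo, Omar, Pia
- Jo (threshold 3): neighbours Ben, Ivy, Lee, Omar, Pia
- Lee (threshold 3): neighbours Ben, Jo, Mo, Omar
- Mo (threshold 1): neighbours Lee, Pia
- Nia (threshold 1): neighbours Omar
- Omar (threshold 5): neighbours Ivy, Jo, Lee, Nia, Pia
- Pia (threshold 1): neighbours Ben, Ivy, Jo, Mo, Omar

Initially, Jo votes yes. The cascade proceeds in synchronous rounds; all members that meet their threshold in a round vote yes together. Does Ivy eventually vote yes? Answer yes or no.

Round 1 — Jo votes yes (initial).
Round 2 — checking thresholds:
  Ben: 1 of 3 neighbours < 3, not yet.
  Ivy: 1 of 3 neighbours < 2, not yet.
  Lee: 1 of 4 neighbours < 3, not yet.
  Omar: 1 of 5 neighbours < 5, not yet.
  Pia: 1 of 5 neighbours ≥ 1, votes yes.
Round 3 — checking thresholds:
  Ben: 2 of 3 neighbours < 3, not yet.
  Ivy: 2 of 3 neighbours ≥ 2, votes yes.
  Lee: 1 of 4 neighbours < 3, not yet.
  Mo: 1 of 2 neighbours ≥ 1, votes yes.
  Omar: 2 of 5 neighbours < 5, not yet.
Round 4 — no new yes votes; cascade stops.

yes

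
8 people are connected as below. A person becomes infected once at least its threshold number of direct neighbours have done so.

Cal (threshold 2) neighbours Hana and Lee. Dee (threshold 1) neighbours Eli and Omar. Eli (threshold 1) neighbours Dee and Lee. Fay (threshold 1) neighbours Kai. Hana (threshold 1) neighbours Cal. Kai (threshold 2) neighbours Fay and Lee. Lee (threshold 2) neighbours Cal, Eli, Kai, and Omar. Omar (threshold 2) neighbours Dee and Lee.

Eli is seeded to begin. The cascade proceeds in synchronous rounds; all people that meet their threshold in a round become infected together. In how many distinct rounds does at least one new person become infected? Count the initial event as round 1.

Round 1 — Eli becomes infected (initial).
Round 2 — checking thresholds:
  Dee: 1 of 2 neighbours ≥ 1, becomes infected.
  Lee: 1 of 4 neighbours < 2, holds.
Round 3 — no new infections; cascade stops.

2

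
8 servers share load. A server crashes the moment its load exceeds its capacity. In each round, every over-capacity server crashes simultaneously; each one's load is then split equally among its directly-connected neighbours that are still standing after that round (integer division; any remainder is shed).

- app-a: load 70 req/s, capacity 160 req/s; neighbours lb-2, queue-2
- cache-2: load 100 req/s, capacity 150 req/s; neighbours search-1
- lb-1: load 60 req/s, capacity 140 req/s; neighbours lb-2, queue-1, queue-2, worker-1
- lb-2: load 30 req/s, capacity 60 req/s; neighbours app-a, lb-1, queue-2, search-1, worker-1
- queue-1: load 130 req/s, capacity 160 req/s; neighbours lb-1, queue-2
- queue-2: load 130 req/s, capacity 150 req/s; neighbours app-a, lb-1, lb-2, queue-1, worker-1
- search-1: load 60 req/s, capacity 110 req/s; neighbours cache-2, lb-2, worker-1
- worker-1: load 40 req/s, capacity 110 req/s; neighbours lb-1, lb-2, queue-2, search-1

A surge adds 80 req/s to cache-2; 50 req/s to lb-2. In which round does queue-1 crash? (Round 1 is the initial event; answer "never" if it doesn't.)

5

Round 1 — cache-2 at 180 > 150; lb-2 at 80 > 60. cache-2, lb-2 crash.
  cache-2 sheds 180 req/s to search-1: 180 each.
    search-1: 60+180 = 240 > 110
  lb-2 sheds 80 req/s to app-a, lb-1, queue-2, search-1, worker-1: 16 each.
    app-a: 70+16 = 86 ≤ 160
    lb-1: 60+16 = 76 ≤ 140
    queue-2: 130+16 = 146 ≤ 150
    search-1: 240+16 = 256 > 110
    worker-1: 40+16 = 56 ≤ 110
Round 2 — search-1 crashes.
  search-1 sheds 256 req/s to worker-1: 256 each.
    worker-1: 56+256 = 312 > 110
Round 3 — worker-1 crashes.
  worker-1 sheds 312 req/s to lb-1, queue-2: 156 each.
    lb-1: 76+156 = 232 > 140
    queue-2: 146+156 = 302 > 150
Round 4 — lb-1, queue-2 crash.
  lb-1 sheds 232 req/s to queue-1: 232 each.
    queue-1: 130+232 = 362 > 160
  queue-2 sheds 302 req/s to app-a, queue-1: 151 each.
    app-a: 86+151 = 237 > 160
    queue-1: 362+151 = 513 > 160
Round 5 — app-a, queue-1 crash.
  app-a sheds 237 req/s: no online neighbours, lost.
  queue-1 sheds 513 req/s: no online neighbours, lost.
No further crashes.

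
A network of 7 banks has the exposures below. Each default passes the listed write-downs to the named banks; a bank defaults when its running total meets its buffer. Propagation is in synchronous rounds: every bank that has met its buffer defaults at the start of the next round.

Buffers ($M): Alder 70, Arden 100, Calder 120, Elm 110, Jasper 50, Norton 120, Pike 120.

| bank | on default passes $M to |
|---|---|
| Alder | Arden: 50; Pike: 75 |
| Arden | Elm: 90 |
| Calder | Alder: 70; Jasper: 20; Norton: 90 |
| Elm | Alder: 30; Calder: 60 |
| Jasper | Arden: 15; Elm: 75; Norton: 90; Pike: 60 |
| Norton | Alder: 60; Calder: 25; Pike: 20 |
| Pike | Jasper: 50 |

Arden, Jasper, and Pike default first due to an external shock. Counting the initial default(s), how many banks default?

Round 1 — Arden, Jasper, Pike default (initial).
  Elm: +90+75 → 165 ≥ 110
  Norton: +90 → 90 < 120
Round 2 — Elm defaults.
  Alder: +30 → 30 < 70
  Calder: +60 → 60 < 120
No further defaults.

4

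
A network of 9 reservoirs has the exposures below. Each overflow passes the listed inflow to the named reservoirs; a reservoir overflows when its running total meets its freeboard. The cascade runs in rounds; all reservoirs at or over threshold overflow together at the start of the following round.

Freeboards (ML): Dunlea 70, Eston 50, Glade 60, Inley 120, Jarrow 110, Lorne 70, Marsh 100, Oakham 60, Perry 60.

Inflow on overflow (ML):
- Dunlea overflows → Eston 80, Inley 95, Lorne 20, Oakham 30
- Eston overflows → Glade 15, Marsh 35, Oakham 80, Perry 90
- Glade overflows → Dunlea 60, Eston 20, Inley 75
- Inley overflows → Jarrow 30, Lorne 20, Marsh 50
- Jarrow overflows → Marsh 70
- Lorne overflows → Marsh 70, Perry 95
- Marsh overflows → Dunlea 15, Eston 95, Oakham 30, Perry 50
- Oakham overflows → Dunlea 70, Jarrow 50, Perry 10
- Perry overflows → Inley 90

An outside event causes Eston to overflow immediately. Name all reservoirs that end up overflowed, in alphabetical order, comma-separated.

Dunlea, Eston, Inley, Oakham, Perry

Round 1 — Eston overflows (initial).
  Glade: +15 → 15 < 60
  Marsh: +35 → 35 < 100
  Oakham: +80 → 80 ≥ 60
  Perry: +90 → 90 ≥ 60
Round 2 — Oakham, Perry overflow.
  Dunlea: +70 → 70 ≥ 70
  Inley: +90 → 90 < 120
  Jarrow: +50 → 50 < 110
Round 3 — Dunlea overflows.
  Inley: +95 → 185 ≥ 120
  Lorne: +20 → 20 < 70
Round 4 — Inley overflows.
  Jarrow: +30 → 80 < 110
  Lorne: +20 → 40 < 70
  Marsh: +50 → 85 < 100
No further overflows.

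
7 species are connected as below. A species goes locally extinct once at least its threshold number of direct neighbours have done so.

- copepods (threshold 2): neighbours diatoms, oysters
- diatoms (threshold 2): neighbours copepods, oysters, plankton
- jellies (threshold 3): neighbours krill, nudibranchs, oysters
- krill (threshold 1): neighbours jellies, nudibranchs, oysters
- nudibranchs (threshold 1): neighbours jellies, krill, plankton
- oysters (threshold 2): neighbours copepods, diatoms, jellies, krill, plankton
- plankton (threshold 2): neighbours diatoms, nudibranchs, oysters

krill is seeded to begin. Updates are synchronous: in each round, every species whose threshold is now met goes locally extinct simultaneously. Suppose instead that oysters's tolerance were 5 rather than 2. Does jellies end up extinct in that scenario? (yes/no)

no

With oysters's tolerance at 5:
Round 1 — krill goes locally extinct (initial).
Round 2 — checking thresholds:
  jellies: 1 of 3 neighbours < 3, below threshold.
  nudibranchs: 1 of 3 neighbours ≥ 1, goes locally extinct.
  oysters: 1 of 5 neighbours < 5, below threshold.
Round 3 — no new extinctions; cascade stops.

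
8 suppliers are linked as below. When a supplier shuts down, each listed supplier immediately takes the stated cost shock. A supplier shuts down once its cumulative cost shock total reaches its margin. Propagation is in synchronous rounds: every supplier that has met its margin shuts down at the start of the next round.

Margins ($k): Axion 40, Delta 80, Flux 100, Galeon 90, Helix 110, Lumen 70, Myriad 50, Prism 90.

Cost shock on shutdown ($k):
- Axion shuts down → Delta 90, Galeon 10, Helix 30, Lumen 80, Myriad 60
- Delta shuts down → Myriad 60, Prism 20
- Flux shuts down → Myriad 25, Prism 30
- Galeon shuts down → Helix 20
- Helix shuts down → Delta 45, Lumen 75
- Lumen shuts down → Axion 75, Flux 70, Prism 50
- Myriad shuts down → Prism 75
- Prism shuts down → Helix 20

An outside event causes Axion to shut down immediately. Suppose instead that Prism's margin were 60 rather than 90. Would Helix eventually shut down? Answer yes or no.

no

With Prism's margin at 60:
Round 1 — Axion shuts down (initial).
  Delta: +90 → 90 ≥ 80
  Galeon: +10 → 10 < 90
  Helix: +30 → 30 < 110
  Lumen: +80 → 80 ≥ 70
  Myriad: +60 → 60 ≥ 50
Round 2 — Delta, Lumen, Myriad shut down.
  Flux: +70 → 70 < 100
  Prism: +20+50+75 → 145 ≥ 60
Round 3 — Prism shuts down.
  Helix: +20 → 50 < 110
No further shutdowns.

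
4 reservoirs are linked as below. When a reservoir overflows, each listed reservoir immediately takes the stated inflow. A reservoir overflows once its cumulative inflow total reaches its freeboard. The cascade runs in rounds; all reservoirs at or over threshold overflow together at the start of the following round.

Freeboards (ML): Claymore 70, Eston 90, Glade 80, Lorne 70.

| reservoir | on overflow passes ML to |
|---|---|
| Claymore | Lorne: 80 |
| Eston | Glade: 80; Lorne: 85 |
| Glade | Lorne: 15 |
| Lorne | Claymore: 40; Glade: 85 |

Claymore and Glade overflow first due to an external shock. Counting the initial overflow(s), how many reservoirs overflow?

3

Round 1 — Claymore, Glade overflow (initial).
  Lorne: +80+15 → 95 ≥ 70
Round 2 — Lorne overflows.
No further overflows.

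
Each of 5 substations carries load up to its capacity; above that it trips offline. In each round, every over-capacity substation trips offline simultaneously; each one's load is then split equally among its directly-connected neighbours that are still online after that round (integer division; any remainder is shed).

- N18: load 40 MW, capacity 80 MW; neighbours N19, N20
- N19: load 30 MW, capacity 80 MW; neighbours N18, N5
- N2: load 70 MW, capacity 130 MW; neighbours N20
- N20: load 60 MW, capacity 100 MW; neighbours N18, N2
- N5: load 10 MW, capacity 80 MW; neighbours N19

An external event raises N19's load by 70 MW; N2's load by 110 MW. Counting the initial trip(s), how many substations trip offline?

4

Round 1 — N19 at 100 > 80; N2 at 180 > 130. N19, N2 trip offline.
  N19 sheds 100 MW to N18, N5: 50 each.
    N18: 40+50 = 90 > 80
    N5: 10+50 = 60 ≤ 80
  N2 sheds 180 MW to N20: 180 each.
    N20: 60+180 = 240 > 100
Round 2 — N18, N20 trip offline.
  N18 sheds 90 MW: no online neighbours, lost.
  N20 sheds 240 MW: no online neighbours, lost.
No further trips.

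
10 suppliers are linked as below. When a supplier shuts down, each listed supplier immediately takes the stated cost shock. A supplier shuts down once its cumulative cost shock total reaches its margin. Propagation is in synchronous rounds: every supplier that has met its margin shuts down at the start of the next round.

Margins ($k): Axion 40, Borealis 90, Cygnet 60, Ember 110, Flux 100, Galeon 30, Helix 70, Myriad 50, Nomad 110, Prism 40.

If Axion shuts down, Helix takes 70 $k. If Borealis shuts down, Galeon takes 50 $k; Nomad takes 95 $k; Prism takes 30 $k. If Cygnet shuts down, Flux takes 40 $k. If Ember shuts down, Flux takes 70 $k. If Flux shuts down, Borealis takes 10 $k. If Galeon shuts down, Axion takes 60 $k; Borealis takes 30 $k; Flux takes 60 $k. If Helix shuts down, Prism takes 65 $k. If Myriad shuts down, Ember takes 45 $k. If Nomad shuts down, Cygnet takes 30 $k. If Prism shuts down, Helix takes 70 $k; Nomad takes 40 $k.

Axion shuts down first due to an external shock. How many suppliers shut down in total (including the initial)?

Round 1 — Axion shuts down (initial).
  Helix: +70 → 70 ≥ 70
Round 2 — Helix shuts down.
  Prism: +65 → 65 ≥ 40
Round 3 — Prism shuts down.
  Nomad: +40 → 40 < 110
No further shutdowns.

3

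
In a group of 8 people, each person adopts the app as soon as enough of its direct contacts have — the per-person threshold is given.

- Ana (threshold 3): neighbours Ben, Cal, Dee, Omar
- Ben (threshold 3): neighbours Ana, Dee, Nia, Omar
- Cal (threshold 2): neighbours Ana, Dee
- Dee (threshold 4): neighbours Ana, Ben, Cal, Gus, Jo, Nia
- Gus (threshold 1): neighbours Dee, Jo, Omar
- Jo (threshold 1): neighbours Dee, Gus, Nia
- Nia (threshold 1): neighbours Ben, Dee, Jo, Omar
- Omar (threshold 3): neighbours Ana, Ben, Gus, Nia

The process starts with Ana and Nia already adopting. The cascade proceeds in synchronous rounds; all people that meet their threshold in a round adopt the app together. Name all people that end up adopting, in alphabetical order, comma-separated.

Ana, Ben, Cal, Dee, Gus, Jo, Nia, Omar

Round 1 — Ana, Nia adopt the app (initial).
Round 2 — checking thresholds:
  Ben: 2 of 4 neighbours < 3, below threshold.
  Cal: 1 of 2 neighbours < 2, below threshold.
  Dee: 2 of 6 neighbours < 4, below threshold.
  Jo: 1 of 3 neighbours ≥ 1, adopts the app.
  Omar: 2 of 4 neighbours < 3, below threshold.
Round 3 — checking thresholds:
  Ben: 2 of 4 neighbours < 3, below threshold.
  Cal: 1 of 2 neighbours < 2, below threshold.
  Dee: 3 of 6 neighbours < 4, below threshold.
  Gus: 1 of 3 neighbours ≥ 1, adopts the app.
  Omar: 2 of 4 neighbours < 3, below threshold.
Round 4 — checking thresholds:
  Ben: 2 of 4 neighbours < 3, below threshold.
  Cal: 1 of 2 neighbours < 2, below threshold.
  Dee: 4 of 6 neighbours ≥ 4, adopts the app.
  Omar: 3 of 4 neighbours ≥ 3, adopts the app.
Round 5 — checking thresholds:
  Ben: 4 of 4 neighbours ≥ 3, adopts the app.
  Cal: 2 of 2 neighbours ≥ 2, adopts the app.
Round 6 — no new adoptions; cascade stops.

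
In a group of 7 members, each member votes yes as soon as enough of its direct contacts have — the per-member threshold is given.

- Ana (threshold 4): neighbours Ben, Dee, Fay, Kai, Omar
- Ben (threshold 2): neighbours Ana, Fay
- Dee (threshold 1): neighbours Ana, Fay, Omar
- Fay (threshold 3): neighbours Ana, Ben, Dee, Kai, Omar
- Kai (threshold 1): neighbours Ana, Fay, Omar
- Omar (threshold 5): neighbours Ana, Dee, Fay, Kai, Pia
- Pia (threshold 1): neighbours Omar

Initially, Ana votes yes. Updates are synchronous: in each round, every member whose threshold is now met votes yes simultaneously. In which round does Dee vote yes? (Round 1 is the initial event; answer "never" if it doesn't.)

2

Round 1 — Ana votes yes (initial).
Round 2 — checking thresholds:
  Ben: 1 of 2 neighbours < 2, holds.
  Dee: 1 of 3 neighbours ≥ 1, votes yes.
  Fay: 1 of 5 neighbours < 3, holds.
  Kai: 1 of 3 neighbours ≥ 1, votes yes.
  Omar: 1 of 5 neighbours < 5, holds.
Round 3 — checking thresholds:
  Ben: 1 of 2 neighbours < 2, holds.
  Fay: 3 of 5 neighbours ≥ 3, votes yes.
  Omar: 3 of 5 neighbours < 5, holds.
Round 4 — checking thresholds:
  Ben: 2 of 2 neighbours ≥ 2, votes yes.
  Omar: 4 of 5 neighbours < 5, holds.
Round 5 — no new yes votes; cascade stops.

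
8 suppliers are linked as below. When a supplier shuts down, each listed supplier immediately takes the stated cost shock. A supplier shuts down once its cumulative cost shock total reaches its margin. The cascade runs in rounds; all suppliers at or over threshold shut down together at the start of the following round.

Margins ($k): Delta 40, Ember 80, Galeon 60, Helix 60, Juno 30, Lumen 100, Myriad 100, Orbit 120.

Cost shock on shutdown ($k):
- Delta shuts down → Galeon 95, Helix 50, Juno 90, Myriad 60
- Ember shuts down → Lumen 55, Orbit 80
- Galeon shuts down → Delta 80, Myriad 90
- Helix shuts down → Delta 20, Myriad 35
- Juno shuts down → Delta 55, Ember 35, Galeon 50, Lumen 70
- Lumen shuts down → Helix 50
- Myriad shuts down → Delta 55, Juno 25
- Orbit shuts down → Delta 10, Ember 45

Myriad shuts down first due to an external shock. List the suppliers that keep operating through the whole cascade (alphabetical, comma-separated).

Ember, Helix, Lumen, Orbit

Round 1 — Myriad shuts down (initial).
  Delta: +55 → 55 ≥ 40
  Juno: +25 → 25 < 30
Round 2 — Delta shuts down.
  Galeon: +95 → 95 ≥ 60
  Helix: +50 → 50 < 60
  Juno: +90 → 115 ≥ 30
Round 3 — Galeon, Juno shut down.
  Ember: +35 → 35 < 80
  Lumen: +70 → 70 < 100
No further shutdowns.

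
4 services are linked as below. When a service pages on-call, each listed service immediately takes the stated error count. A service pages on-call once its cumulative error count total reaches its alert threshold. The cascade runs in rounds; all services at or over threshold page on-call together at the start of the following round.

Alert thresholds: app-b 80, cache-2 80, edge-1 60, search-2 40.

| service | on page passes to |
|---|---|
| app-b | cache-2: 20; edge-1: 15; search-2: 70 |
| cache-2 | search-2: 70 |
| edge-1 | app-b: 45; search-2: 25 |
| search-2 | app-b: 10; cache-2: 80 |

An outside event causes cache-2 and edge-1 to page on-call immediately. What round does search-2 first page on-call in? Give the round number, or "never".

2

Round 1 — cache-2, edge-1 page on-call (initial).
  app-b: +45 → 45 < 80
  search-2: +70+25 → 95 ≥ 40
Round 2 — search-2 pages on-call.
  app-b: +10 → 55 < 80
No further pages.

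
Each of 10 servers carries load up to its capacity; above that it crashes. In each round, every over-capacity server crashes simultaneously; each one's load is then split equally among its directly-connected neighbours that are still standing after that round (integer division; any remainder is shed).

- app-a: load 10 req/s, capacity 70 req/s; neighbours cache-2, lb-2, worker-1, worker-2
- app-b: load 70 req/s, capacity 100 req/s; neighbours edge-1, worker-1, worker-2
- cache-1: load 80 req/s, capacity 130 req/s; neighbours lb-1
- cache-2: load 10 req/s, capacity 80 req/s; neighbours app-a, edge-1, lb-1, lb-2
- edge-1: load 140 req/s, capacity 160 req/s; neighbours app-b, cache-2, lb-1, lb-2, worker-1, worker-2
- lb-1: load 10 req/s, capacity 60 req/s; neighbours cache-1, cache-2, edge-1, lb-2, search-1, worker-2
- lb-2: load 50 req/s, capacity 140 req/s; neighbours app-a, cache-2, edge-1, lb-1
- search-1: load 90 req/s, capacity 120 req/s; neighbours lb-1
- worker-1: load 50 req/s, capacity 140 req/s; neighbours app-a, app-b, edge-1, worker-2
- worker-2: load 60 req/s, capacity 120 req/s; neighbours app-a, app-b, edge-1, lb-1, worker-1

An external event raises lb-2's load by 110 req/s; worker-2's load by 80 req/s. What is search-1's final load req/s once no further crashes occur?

116

Round 1 — lb-2 at 160 > 140; worker-2 at 140 > 120. lb-2, worker-2 crash.
  lb-2 sheds 160 req/s to app-a, cache-2, edge-1, lb-1: 40 each.
    app-a: 10+40 = 50 ≤ 70
    cache-2: 10+40 = 50 ≤ 80
    edge-1: 140+40 = 180 > 160
    lb-1: 10+40 = 50 ≤ 60
  worker-2 sheds 140 req/s to app-a, app-b, edge-1, lb-1, worker-1: 28 each.
    app-a: 50+28 = 78 > 70
    app-b: 70+28 = 98 ≤ 100
    edge-1: 180+28 = 208 > 160
    lb-1: 50+28 = 78 > 60
    worker-1: 50+28 = 78 ≤ 140
Round 2 — app-a, edge-1, lb-1 crash.
  app-a sheds 78 req/s to cache-2, worker-1: 39 each.
    cache-2: 50+39 = 89 > 80
    worker-1: 78+39 = 117 ≤ 140
  edge-1 sheds 208 req/s to app-b, cache-2, worker-1: 69 each (1 lost).
    app-b: 98+69 = 167 > 100
    cache-2: 89+69 = 158 > 80
    worker-1: 117+69 = 186 > 140
  lb-1 sheds 78 req/s to cache-1, cache-2, search-1: 26 each.
    cache-1: 80+26 = 106 ≤ 130
    cache-2: 158+26 = 184 > 80
    search-1: 90+26 = 116 ≤ 120
Round 3 — app-b, cache-2, worker-1 crash.
  app-b sheds 167 req/s: no online neighbours, lost.
  cache-2 sheds 184 req/s: no online neighbours, lost.
  worker-1 sheds 186 req/s: no online neighbours, lost.
No further crashes.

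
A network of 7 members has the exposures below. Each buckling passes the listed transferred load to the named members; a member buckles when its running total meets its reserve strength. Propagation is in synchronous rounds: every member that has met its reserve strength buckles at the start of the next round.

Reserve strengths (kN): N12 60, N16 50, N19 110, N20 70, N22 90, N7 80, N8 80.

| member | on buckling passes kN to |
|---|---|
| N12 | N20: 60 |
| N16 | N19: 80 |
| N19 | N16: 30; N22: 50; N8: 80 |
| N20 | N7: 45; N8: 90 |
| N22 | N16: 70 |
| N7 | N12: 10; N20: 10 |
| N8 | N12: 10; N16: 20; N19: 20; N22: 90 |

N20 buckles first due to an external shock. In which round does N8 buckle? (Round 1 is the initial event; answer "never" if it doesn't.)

2

Round 1 — N20 buckles (initial).
  N7: +45 → 45 < 80
  N8: +90 → 90 ≥ 80
Round 2 — N8 buckles.
  N12: +10 → 10 < 60
  N16: +20 → 20 < 50
  N19: +20 → 20 < 110
  N22: +90 → 90 ≥ 90
Round 3 — N22 buckles.
  N16: +70 → 90 ≥ 50
Round 4 — N16 buckles.
  N19: +80 → 100 < 110
No further bucklings.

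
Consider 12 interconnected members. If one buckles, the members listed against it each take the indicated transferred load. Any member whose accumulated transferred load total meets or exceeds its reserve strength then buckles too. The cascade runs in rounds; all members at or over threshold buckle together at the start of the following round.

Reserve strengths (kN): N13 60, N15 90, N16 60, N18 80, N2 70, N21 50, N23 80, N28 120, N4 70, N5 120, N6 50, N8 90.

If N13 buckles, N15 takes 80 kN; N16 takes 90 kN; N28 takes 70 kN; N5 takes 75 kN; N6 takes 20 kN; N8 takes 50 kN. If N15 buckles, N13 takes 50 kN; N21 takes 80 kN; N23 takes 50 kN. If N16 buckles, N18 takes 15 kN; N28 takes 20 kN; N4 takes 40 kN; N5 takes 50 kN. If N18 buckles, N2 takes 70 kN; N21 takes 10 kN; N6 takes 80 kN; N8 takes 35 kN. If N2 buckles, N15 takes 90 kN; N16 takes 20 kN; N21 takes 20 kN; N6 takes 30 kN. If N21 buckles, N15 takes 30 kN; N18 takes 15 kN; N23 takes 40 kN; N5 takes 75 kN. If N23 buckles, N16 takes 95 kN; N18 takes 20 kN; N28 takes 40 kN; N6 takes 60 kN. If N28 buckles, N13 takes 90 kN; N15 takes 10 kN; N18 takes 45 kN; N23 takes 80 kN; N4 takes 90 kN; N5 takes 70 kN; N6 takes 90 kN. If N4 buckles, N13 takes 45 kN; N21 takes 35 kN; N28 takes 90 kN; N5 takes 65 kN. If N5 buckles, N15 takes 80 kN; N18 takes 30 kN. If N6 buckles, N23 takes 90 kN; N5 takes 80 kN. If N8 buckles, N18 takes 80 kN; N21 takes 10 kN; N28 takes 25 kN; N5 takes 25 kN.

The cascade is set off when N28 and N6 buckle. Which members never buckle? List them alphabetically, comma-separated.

N8

Round 1 — N28, N6 buckle (initial).
  N13: +90 → 90 ≥ 60
  N15: +10 → 10 < 90
  N18: +45 → 45 < 80
  N23: +80+90 → 170 ≥ 80
  N4: +90 → 90 ≥ 70
  N5: +70+80 → 150 ≥ 120
Round 2 — N13, N23, N4, N5 buckle.
  N15: +80+80 → 170 ≥ 90
  N16: +90+95 → 185 ≥ 60
  N18: +20+30 → 95 ≥ 80
  N21: +35 → 35 < 50
  N8: +50 → 50 < 90
Round 3 — N15, N16, N18 buckle.
  N2: +70 → 70 ≥ 70
  N21: +80+10 → 125 ≥ 50
  N8: +35 → 85 < 90
Round 4 — N2, N21 buckle.
No further bucklings.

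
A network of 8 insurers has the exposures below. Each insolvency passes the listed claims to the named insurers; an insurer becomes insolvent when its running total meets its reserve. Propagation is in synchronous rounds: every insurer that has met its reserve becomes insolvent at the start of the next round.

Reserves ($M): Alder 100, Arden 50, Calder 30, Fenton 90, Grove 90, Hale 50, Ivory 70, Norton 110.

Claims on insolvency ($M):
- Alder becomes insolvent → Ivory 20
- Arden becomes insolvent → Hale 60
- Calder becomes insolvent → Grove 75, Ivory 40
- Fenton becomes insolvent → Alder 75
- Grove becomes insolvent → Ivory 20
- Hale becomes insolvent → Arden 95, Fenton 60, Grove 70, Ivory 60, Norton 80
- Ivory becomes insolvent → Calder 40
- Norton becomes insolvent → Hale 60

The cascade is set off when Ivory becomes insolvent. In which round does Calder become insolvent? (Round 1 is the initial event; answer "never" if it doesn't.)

Round 1 — Ivory becomes insolvent (initial).
  Calder: +40 → 40 ≥ 30
Round 2 — Calder becomes insolvent.
  Grove: +75 → 75 < 90
No further insolvencies.

2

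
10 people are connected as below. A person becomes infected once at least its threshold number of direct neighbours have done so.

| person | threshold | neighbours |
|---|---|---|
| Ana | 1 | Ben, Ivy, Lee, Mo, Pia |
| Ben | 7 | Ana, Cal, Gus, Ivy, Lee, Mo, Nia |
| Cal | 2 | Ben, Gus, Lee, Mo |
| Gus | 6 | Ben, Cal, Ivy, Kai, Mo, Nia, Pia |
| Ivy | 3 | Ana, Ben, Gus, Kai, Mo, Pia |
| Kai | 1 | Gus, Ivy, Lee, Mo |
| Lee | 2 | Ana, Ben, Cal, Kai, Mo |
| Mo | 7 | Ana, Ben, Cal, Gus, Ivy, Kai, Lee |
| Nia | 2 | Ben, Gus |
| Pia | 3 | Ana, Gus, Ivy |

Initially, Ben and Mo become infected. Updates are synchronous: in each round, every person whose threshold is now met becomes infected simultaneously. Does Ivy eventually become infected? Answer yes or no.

Round 1 — Ben, Mo become infected (initial).
Round 2 — checking thresholds:
  Ana: 2 of 5 neighbours ≥ 1, becomes infected.
  Cal: 2 of 4 neighbours ≥ 2, becomes infected.
  Gus: 2 of 7 neighbours < 6, holds.
  Ivy: 2 of 6 neighbours < 3, holds.
  Kai: 1 of 4 neighbours ≥ 1, becomes infected.
  Lee: 2 of 5 neighbours ≥ 2, becomes infected.
  Nia: 1 of 2 neighbours < 2, holds.
Round 3 — checking thresholds:
  Gus: 4 of 7 neighbours < 6, holds.
  Ivy: 4 of 6 neighbours ≥ 3, becomes infected.
  Nia: 1 of 2 neighbours < 2, holds.
  Pia: 1 of 3 neighbours < 3, holds.
Round 4 — no new infections; cascade stops.

yes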